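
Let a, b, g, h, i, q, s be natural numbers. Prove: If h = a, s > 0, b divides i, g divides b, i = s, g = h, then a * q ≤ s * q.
g = h and h = a, hence g = a. Because g divides b and b divides i, g divides i. i = s, so g divides s. Since s > 0, g ≤ s. Since g = a, a ≤ s. By multiplying by a non-negative, a * q ≤ s * q.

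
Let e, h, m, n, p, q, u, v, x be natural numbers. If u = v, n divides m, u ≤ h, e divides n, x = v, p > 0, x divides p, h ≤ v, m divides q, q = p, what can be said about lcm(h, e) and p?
lcm(h, e) ≤ p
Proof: u = v and u ≤ h, thus v ≤ h. h ≤ v, so v = h. Because x = v and x divides p, v divides p. v = h, so h divides p. n divides m and m divides q, so n divides q. e divides n, so e divides q. Since q = p, e divides p. h divides p, so lcm(h, e) divides p. From p > 0, lcm(h, e) ≤ p.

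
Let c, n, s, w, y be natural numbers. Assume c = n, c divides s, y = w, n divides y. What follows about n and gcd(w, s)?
n divides gcd(w, s)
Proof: From y = w and n divides y, n divides w. c = n and c divides s, so n divides s. n divides w, so n divides gcd(w, s).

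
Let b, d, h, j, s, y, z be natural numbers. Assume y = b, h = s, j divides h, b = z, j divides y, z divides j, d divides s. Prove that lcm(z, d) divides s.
y = b and b = z, hence y = z. j divides y, so j divides z. z divides j, so j = z. h = s and j divides h, so j divides s. j = z, so z divides s. Since d divides s, lcm(z, d) divides s.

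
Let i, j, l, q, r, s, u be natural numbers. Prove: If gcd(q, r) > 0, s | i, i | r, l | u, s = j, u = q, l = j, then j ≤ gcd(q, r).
From l = j and l | u, j | u. u = q, so j | q. From s = j and s | i, j | i. Because i | r, j | r. j | q, so j | gcd(q, r). Since gcd(q, r) > 0, j ≤ gcd(q, r).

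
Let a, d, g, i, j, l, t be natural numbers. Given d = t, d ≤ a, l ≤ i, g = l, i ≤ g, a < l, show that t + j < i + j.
d = t and d ≤ a, thus t ≤ a. g = l and i ≤ g, therefore i ≤ l. l ≤ i, so l = i. a < l, so a < i. t ≤ a, so t < i. Then t + j < i + j.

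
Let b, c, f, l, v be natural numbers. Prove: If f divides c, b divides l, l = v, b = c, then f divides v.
b = c and b divides l, thus c divides l. Because l = v, c divides v. Since f divides c, f divides v.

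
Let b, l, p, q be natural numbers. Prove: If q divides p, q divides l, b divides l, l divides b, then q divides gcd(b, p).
l divides b and b divides l, thus l = b. Since q divides l, q divides b. Since q divides p, q divides gcd(b, p).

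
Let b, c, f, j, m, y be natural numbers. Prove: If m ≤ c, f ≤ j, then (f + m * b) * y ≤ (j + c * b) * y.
m ≤ c, hence m * b ≤ c * b. Since f ≤ j, f + m * b ≤ j + c * b. Then (f + m * b) * y ≤ (j + c * b) * y.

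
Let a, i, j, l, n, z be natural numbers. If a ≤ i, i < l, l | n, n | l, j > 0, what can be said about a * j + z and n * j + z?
a * j + z < n * j + z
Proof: l | n and n | l, therefore l = n. i < l, so i < n. Since a ≤ i, a < n. Because j > 0, a * j < n * j. Then a * j + z < n * j + z.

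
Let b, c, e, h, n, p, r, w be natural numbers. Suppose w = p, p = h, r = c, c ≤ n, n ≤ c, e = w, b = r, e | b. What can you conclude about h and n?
h | n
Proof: w = p and p = h, therefore w = h. c ≤ n and n ≤ c, hence c = n. r = c, so r = n. b = r and e | b, hence e | r. e = w, so w | r. r = n, so w | n. Since w = h, h | n.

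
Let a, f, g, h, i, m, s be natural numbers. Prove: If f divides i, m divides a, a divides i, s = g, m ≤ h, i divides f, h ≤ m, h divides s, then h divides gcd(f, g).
m ≤ h and h ≤ m, therefore m = h. From m divides a, h divides a. i divides f and f divides i, so i = f. a divides i, so a divides f. Since h divides a, h divides f. s = g and h divides s, hence h divides g. Since h divides f, h divides gcd(f, g).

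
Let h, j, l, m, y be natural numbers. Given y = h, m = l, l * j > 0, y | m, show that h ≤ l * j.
Since m = l and y | m, y | l. Since y = h, h | l. Then h | l * j. Since l * j > 0, h ≤ l * j.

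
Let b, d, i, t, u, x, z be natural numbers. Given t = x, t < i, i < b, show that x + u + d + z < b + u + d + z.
Since t = x and t < i, x < i. Since i < b, x < b. Then x + u < b + u. Then x + u + d < b + u + d. Then x + u + d + z < b + u + d + z.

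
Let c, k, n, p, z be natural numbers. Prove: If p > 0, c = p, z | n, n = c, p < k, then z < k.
n = c and c = p, so n = p. z | n, so z | p. p > 0, so z ≤ p. Because p < k, z < k.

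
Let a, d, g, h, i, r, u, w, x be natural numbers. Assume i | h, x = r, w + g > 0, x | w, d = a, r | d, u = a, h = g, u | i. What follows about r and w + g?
r ≤ w + g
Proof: x = r and x | w, hence r | w. Because d = a and r | d, r | a. Because u | i and i | h, u | h. Since u = a, a | h. h = g, so a | g. Since r | a, r | g. Since r | w, r | w + g. w + g > 0, so r ≤ w + g.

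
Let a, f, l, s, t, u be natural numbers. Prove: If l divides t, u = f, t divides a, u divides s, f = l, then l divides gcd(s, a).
u = f and u divides s, so f divides s. f = l, so l divides s. l divides t and t divides a, thus l divides a. l divides s, so l divides gcd(s, a).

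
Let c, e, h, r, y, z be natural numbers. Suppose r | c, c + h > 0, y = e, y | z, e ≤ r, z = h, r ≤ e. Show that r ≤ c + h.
From e ≤ r and r ≤ e, e = r. Because y = e, y = r. z = h and y | z, so y | h. Since y = r, r | h. From r | c, r | c + h. c + h > 0, so r ≤ c + h.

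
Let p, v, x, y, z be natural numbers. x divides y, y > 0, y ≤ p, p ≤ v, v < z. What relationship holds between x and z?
x < z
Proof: From x divides y and y > 0, x ≤ y. y ≤ p and p ≤ v, thus y ≤ v. Since v < z, y < z. x ≤ y, so x < z.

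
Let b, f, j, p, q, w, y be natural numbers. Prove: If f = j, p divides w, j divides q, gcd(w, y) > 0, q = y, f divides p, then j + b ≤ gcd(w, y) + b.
Because f = j and f divides p, j divides p. p divides w, so j divides w. q = y and j divides q, so j divides y. Since j divides w, j divides gcd(w, y). Since gcd(w, y) > 0, j ≤ gcd(w, y). Then j + b ≤ gcd(w, y) + b.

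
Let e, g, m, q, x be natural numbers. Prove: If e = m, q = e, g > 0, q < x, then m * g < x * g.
From q = e and e = m, q = m. Because q < x, m < x. From g > 0, m * g < x * g.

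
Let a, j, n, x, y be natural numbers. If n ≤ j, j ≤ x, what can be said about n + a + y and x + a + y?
n + a + y ≤ x + a + y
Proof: From n ≤ j and j ≤ x, n ≤ x. Then n + a ≤ x + a. Then n + a + y ≤ x + a + y.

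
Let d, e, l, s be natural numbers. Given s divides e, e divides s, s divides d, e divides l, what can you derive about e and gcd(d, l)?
e divides gcd(d, l)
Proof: s divides e and e divides s, so s = e. Since s divides d, e divides d. Since e divides l, e divides gcd(d, l).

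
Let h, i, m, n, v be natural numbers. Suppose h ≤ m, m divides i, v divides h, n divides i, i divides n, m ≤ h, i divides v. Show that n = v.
n divides i and i divides n, so n = i. h ≤ m and m ≤ h, therefore h = m. v divides h, so v divides m. Since m divides i, v divides i. Since i divides v, i = v. n = i, so n = v.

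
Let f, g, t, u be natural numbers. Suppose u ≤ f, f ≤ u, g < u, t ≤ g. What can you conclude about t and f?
t < f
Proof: u ≤ f and f ≤ u, therefore u = f. Since t ≤ g and g < u, t < u. From u = f, t < f.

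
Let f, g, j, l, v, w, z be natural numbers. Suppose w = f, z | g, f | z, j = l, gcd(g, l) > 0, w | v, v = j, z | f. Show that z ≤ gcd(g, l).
f | z and z | f, hence f = z. w = f and w | v, hence f | v. Since v = j, f | j. From j = l, f | l. f = z, so z | l. Since z | g, z | gcd(g, l). gcd(g, l) > 0, so z ≤ gcd(g, l).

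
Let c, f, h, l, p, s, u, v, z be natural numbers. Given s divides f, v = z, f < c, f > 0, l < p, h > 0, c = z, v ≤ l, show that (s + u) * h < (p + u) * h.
Since s divides f and f > 0, s ≤ f. Because c = z and f < c, f < z. v ≤ l and l < p, hence v < p. v = z, so z < p. Since f < z, f < p. s ≤ f, so s < p. Then s + u < p + u. Since h > 0, by multiplying by a positive, (s + u) * h < (p + u) * h.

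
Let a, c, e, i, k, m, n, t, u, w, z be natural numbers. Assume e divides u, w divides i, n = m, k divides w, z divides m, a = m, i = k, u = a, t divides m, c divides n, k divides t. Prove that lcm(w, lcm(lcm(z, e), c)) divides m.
i = k and w divides i, hence w divides k. Since k divides w, k = w. Since k divides t and t divides m, k divides m. k = w, so w divides m. u = a and a = m, so u = m. Since e divides u, e divides m. Since z divides m, lcm(z, e) divides m. n = m and c divides n, therefore c divides m. Since lcm(z, e) divides m, lcm(lcm(z, e), c) divides m. Since w divides m, lcm(w, lcm(lcm(z, e), c)) divides m.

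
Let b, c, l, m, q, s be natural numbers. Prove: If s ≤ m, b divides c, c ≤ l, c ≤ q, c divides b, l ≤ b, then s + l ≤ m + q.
Since b divides c and c divides b, b = c. Since l ≤ b, l ≤ c. Since c ≤ l, c = l. c ≤ q, so l ≤ q. s ≤ m, so s + l ≤ m + q.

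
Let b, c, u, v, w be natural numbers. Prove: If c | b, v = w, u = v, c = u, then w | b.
From c = u and u = v, c = v. c | b, so v | b. Because v = w, w | b.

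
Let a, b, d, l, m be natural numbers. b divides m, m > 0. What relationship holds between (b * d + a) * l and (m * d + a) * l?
(b * d + a) * l ≤ (m * d + a) * l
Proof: b divides m and m > 0, therefore b ≤ m. By multiplying by a non-negative, b * d ≤ m * d. Then b * d + a ≤ m * d + a. By multiplying by a non-negative, (b * d + a) * l ≤ (m * d + a) * l.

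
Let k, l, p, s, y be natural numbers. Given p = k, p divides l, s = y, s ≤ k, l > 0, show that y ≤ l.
From s = y and s ≤ k, y ≤ k. p = k and p divides l, hence k divides l. Since l > 0, k ≤ l. y ≤ k, so y ≤ l.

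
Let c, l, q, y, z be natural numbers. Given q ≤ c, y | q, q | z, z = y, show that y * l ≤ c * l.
z = y and q | z, thus q | y. Since y | q, q = y. Since q ≤ c, y ≤ c. Then y * l ≤ c * l.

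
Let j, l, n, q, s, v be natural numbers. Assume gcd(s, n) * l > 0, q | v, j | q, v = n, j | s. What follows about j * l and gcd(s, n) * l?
j * l ≤ gcd(s, n) * l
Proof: v = n and q | v, therefore q | n. Since j | q, j | n. j | s, so j | gcd(s, n). Then j * l | gcd(s, n) * l. gcd(s, n) * l > 0, so j * l ≤ gcd(s, n) * l.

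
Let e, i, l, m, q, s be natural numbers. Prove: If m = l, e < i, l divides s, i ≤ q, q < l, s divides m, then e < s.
e < i and i ≤ q, therefore e < q. m = l and s divides m, therefore s divides l. Since l divides s, l = s. q < l, so q < s. e < q, so e < s.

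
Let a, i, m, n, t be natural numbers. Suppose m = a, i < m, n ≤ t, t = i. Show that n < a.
Since t = i and n ≤ t, n ≤ i. Since i < m, n < m. m = a, so n < a.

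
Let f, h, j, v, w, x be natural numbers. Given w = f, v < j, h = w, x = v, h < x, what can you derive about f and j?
f < j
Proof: h = w and w = f, so h = f. x = v and h < x, hence h < v. v < j, so h < j. h = f, so f < j.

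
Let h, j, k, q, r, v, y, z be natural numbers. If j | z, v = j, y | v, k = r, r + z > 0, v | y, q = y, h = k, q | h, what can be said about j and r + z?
j ≤ r + z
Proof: y | v and v | y, hence y = v. Because q = y, q = v. Since q | h, v | h. Since h = k, v | k. Since v = j, j | k. Since k = r, j | r. Because j | z, j | r + z. r + z > 0, so j ≤ r + z.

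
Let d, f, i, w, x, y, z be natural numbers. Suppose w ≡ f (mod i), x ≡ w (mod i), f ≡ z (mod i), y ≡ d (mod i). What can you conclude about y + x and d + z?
y + x ≡ d + z (mod i)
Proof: x ≡ w (mod i) and w ≡ f (mod i), so x ≡ f (mod i). f ≡ z (mod i), so x ≡ z (mod i). Combined with y ≡ d (mod i), by adding congruences, y + x ≡ d + z (mod i).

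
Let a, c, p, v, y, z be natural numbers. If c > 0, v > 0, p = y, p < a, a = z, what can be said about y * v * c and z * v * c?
y * v * c < z * v * c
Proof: From a = z and p < a, p < z. Since p = y, y < z. Since v > 0, y * v < z * v. c > 0, so y * v * c < z * v * c.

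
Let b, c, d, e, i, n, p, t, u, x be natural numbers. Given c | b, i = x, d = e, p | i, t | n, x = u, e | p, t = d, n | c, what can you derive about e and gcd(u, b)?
e | gcd(u, b)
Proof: Since i = x and p | i, p | x. e | p, so e | x. x = u, so e | u. t = d and t | n, thus d | n. d = e, so e | n. n | c, so e | c. Since c | b, e | b. Since e | u, e | gcd(u, b).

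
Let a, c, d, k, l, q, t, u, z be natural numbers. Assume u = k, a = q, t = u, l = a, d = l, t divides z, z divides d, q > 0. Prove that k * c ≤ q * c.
t divides z and z divides d, therefore t divides d. d = l, so t divides l. Since l = a, t divides a. Since t = u, u divides a. a = q, so u divides q. q > 0, so u ≤ q. u = k, so k ≤ q. By multiplying by a non-negative, k * c ≤ q * c.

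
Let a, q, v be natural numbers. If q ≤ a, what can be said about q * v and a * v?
q * v ≤ a * v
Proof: From q ≤ a, by multiplying by a non-negative, q * v ≤ a * v.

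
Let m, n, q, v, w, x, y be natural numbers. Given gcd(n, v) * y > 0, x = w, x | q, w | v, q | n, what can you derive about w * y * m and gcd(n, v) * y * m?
w * y * m ≤ gcd(n, v) * y * m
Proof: x = w and x | q, so w | q. q | n, so w | n. w | v, so w | gcd(n, v). Then w * y | gcd(n, v) * y. gcd(n, v) * y > 0, so w * y ≤ gcd(n, v) * y. Then w * y * m ≤ gcd(n, v) * y * m.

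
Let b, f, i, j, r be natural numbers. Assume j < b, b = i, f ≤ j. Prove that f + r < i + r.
Since f ≤ j and j < b, f < b. Since b = i, f < i. Then f + r < i + r.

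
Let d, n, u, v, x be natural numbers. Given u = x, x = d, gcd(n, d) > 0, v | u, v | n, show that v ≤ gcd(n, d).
Because u = x and x = d, u = d. v | u, so v | d. Since v | n, v | gcd(n, d). gcd(n, d) > 0, so v ≤ gcd(n, d).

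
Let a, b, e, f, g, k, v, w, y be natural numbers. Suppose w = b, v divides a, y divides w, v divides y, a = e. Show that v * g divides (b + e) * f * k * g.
w = b and y divides w, thus y divides b. Since v divides y, v divides b. a = e and v divides a, so v divides e. Since v divides b, v divides b + e. Then v divides (b + e) * f. Then v divides (b + e) * f * k. Then v * g divides (b + e) * f * k * g.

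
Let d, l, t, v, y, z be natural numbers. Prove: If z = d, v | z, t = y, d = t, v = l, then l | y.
z = d and d = t, thus z = t. Since t = y, z = y. From v = l and v | z, l | z. From z = y, l | y.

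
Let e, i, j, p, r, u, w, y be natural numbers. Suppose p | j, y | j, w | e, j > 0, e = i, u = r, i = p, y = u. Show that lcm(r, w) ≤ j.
y = u and y | j, so u | j. u = r, so r | j. From e = i and i = p, e = p. Since w | e, w | p. Since p | j, w | j. r | j, so lcm(r, w) | j. j > 0, so lcm(r, w) ≤ j.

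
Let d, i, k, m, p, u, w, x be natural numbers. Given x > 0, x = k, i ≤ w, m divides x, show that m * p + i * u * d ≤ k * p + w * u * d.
m divides x and x > 0, hence m ≤ x. Since x = k, m ≤ k. By multiplying by a non-negative, m * p ≤ k * p. Since i ≤ w, by multiplying by a non-negative, i * u ≤ w * u. By multiplying by a non-negative, i * u * d ≤ w * u * d. m * p ≤ k * p, so m * p + i * u * d ≤ k * p + w * u * d.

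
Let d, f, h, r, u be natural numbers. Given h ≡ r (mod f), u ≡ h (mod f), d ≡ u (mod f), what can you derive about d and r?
d ≡ r (mod f)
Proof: d ≡ u (mod f) and u ≡ h (mod f), hence d ≡ h (mod f). h ≡ r (mod f), so d ≡ r (mod f).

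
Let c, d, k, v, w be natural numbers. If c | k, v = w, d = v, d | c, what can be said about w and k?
w | k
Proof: d = v and v = w, therefore d = w. Since d | c, w | c. Since c | k, w | k.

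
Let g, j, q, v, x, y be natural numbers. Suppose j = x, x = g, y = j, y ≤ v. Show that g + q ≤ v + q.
Because y = j and j = x, y = x. Since x = g, y = g. y ≤ v, so g ≤ v. Then g + q ≤ v + q.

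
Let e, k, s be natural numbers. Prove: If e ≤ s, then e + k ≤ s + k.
e ≤ s. By adding to both sides, e + k ≤ s + k.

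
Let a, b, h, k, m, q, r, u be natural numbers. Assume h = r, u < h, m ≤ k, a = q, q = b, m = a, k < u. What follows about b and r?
b < r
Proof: Because a = q and q = b, a = b. From m = a and m ≤ k, a ≤ k. Since k < u and u < h, k < h. Since a ≤ k, a < h. Since h = r, a < r. Because a = b, b < r.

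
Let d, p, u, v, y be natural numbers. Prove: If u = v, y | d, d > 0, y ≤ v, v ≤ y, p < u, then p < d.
Since u = v and p < u, p < v. y ≤ v and v ≤ y, thus y = v. Because y | d, v | d. Since d > 0, v ≤ d. p < v, so p < d.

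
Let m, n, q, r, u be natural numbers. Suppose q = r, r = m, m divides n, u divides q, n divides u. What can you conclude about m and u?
m = u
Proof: Because q = r and r = m, q = m. Since u divides q, u divides m. Since m divides n and n divides u, m divides u. u divides m, so u = m. Then m = u.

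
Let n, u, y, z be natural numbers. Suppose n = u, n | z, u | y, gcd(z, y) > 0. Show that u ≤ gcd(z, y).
From n = u and n | z, u | z. u | y, so u | gcd(z, y). gcd(z, y) > 0, so u ≤ gcd(z, y).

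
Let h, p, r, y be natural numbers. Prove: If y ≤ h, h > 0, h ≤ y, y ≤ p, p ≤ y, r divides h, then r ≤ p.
h ≤ y and y ≤ h, hence h = y. y ≤ p and p ≤ y, hence y = p. Since h = y, h = p. Because r divides h and h > 0, r ≤ h. h = p, so r ≤ p.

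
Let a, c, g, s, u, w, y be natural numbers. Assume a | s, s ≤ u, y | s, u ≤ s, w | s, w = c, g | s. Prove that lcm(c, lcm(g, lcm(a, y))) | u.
From s ≤ u and u ≤ s, s = u. w = c and w | s, thus c | s. a | s and y | s, therefore lcm(a, y) | s. Since g | s, lcm(g, lcm(a, y)) | s. Since c | s, lcm(c, lcm(g, lcm(a, y))) | s. Since s = u, lcm(c, lcm(g, lcm(a, y))) | u.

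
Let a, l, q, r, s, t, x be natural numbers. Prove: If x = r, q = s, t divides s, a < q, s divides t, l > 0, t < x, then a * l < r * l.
Because s divides t and t divides s, s = t. q = s, so q = t. Since a < q, a < t. t < x, so a < x. From x = r, a < r. Since l > 0, by multiplying by a positive, a * l < r * l.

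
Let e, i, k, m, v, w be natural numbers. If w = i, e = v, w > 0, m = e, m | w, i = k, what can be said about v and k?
v ≤ k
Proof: From w = i and i = k, w = k. Because m = e and e = v, m = v. From m | w and w > 0, m ≤ w. m = v, so v ≤ w. Since w = k, v ≤ k.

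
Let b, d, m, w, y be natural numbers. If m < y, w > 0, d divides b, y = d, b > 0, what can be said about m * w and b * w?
m * w < b * w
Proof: y = d and m < y, thus m < d. d divides b and b > 0, thus d ≤ b. Since m < d, m < b. From w > 0, by multiplying by a positive, m * w < b * w.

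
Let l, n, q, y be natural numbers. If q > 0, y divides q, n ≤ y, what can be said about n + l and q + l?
n + l ≤ q + l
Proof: y divides q and q > 0, thus y ≤ q. n ≤ y, so n ≤ q. Then n + l ≤ q + l.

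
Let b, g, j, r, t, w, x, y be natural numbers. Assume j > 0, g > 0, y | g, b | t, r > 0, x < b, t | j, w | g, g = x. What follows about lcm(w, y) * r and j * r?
lcm(w, y) * r < j * r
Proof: w | g and y | g, therefore lcm(w, y) | g. g > 0, so lcm(w, y) ≤ g. g = x, so lcm(w, y) ≤ x. b | t and t | j, hence b | j. j > 0, so b ≤ j. x < b, so x < j. Since lcm(w, y) ≤ x, lcm(w, y) < j. Since r > 0, lcm(w, y) * r < j * r.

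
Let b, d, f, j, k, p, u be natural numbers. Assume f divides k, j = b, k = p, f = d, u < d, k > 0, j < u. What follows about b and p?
b < p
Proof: j = b and j < u, hence b < u. Since u < d, b < d. Since f = d and f divides k, d divides k. k > 0, so d ≤ k. Since k = p, d ≤ p. b < d, so b < p.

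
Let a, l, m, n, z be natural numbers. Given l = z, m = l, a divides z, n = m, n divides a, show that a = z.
Because m = l and l = z, m = z. Since n = m and n divides a, m divides a. Since m = z, z divides a. a divides z, so a = z.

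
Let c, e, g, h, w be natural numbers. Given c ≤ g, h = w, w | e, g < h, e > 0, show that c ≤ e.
Because h = w and g < h, g < w. Since c ≤ g, c < w. From w | e and e > 0, w ≤ e. Because c < w, c < e. Then c ≤ e.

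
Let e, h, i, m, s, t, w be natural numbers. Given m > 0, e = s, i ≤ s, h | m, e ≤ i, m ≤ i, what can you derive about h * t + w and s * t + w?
h * t + w ≤ s * t + w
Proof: Because e = s and e ≤ i, s ≤ i. Since i ≤ s, i = s. From h | m and m > 0, h ≤ m. Because m ≤ i, h ≤ i. i = s, so h ≤ s. Then h * t ≤ s * t. Then h * t + w ≤ s * t + w.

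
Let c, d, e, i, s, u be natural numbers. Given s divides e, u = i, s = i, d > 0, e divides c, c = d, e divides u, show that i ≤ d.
Since u = i and e divides u, e divides i. Because s = i and s divides e, i divides e. Since e divides i, e = i. Since c = d and e divides c, e divides d. Because d > 0, e ≤ d. e = i, so i ≤ d.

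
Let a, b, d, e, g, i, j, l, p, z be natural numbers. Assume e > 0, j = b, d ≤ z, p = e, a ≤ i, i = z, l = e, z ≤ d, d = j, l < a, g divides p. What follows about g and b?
g < b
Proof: Because d = j and j = b, d = b. p = e and g divides p, thus g divides e. Since e > 0, g ≤ e. z ≤ d and d ≤ z, so z = d. i = z and a ≤ i, hence a ≤ z. Since l < a, l < z. z = d, so l < d. Since l = e, e < d. g ≤ e, so g < d. Since d = b, g < b.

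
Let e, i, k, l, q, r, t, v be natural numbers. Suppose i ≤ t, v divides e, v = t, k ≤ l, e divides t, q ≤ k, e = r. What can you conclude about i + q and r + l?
i + q ≤ r + l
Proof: Since v = t and v divides e, t divides e. Since e divides t, t = e. Because i ≤ t, i ≤ e. Since e = r, i ≤ r. q ≤ k and k ≤ l, so q ≤ l. i ≤ r, so i + q ≤ r + l.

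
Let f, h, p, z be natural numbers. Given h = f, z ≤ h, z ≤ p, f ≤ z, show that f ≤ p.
From h = f and z ≤ h, z ≤ f. f ≤ z, so z = f. Since z ≤ p, f ≤ p.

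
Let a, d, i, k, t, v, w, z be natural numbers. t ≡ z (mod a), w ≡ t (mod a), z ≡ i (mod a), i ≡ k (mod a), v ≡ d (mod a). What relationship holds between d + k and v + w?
d + k ≡ v + w (mod a)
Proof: w ≡ t (mod a) and t ≡ z (mod a), therefore w ≡ z (mod a). Since z ≡ i (mod a), w ≡ i (mod a). i ≡ k (mod a), so w ≡ k (mod a). v ≡ d (mod a), so v + w ≡ d + k (mod a). Then d + k ≡ v + w (mod a).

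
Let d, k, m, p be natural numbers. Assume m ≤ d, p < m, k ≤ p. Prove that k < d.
k ≤ p and p < m, so k < m. m ≤ d, so k < d.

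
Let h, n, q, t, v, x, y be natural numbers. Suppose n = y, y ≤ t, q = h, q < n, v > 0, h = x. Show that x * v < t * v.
q = h and q < n, therefore h < n. n = y, so h < y. y ≤ t, so h < t. h = x, so x < t. v > 0, so x * v < t * v.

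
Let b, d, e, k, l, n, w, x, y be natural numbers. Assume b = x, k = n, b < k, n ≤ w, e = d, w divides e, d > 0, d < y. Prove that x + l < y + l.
Since k = n and b < k, b < n. b = x, so x < n. Since e = d and w divides e, w divides d. d > 0, so w ≤ d. Since n ≤ w, n ≤ d. From x < n, x < d. d < y, so x < y. Then x + l < y + l.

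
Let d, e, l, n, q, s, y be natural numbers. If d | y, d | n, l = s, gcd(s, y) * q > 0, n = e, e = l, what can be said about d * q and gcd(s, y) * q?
d * q ≤ gcd(s, y) * q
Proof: e = l and l = s, hence e = s. Since n = e, n = s. Since d | n, d | s. Since d | y, d | gcd(s, y). Then d * q | gcd(s, y) * q. gcd(s, y) * q > 0, so d * q ≤ gcd(s, y) * q.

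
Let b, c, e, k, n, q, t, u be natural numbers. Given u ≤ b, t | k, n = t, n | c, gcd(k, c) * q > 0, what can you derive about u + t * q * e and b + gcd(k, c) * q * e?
u + t * q * e ≤ b + gcd(k, c) * q * e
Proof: Because n = t and n | c, t | c. Because t | k, t | gcd(k, c). Then t * q | gcd(k, c) * q. gcd(k, c) * q > 0, so t * q ≤ gcd(k, c) * q. Then t * q * e ≤ gcd(k, c) * q * e. Since u ≤ b, u + t * q * e ≤ b + gcd(k, c) * q * e.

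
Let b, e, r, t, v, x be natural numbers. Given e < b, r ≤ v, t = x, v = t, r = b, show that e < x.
From v = t and t = x, v = x. Because r = b and r ≤ v, b ≤ v. Since v = x, b ≤ x. e < b, so e < x.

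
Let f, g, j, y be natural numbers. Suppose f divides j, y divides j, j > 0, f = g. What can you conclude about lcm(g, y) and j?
lcm(g, y) ≤ j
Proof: f = g and f divides j, so g divides j. From y divides j, lcm(g, y) divides j. Since j > 0, lcm(g, y) ≤ j.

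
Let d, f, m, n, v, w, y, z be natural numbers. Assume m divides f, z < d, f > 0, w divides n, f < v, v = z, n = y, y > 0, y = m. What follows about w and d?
w < d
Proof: n = y and w divides n, hence w divides y. Since y > 0, w ≤ y. y = m, so w ≤ m. m divides f and f > 0, so m ≤ f. v = z and f < v, therefore f < z. m ≤ f, so m < z. Since z < d, m < d. w ≤ m, so w < d.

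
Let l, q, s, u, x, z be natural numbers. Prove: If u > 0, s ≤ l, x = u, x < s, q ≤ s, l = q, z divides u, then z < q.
Since z divides u and u > 0, z ≤ u. l = q and s ≤ l, hence s ≤ q. Since q ≤ s, s = q. Since x = u and x < s, u < s. Since s = q, u < q. Since z ≤ u, z < q.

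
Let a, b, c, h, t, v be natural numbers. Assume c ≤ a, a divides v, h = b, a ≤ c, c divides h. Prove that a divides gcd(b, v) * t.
Because c ≤ a and a ≤ c, c = a. h = b and c divides h, so c divides b. Since c = a, a divides b. Since a divides v, a divides gcd(b, v). Then a divides gcd(b, v) * t.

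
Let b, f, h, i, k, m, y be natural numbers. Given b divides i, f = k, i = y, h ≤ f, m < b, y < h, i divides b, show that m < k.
b divides i and i divides b, therefore b = i. Since i = y, b = y. m < b, so m < y. Since f = k and h ≤ f, h ≤ k. y < h, so y < k. Since m < y, m < k.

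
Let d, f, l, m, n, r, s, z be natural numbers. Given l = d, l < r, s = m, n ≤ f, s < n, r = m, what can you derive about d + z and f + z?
d + z < f + z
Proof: Since r = m and l < r, l < m. s = m and s < n, so m < n. Since n ≤ f, m < f. l < m, so l < f. Since l = d, d < f. Then d + z < f + z.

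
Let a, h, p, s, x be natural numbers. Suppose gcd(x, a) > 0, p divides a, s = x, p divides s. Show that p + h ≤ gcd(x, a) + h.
Because s = x and p divides s, p divides x. p divides a, so p divides gcd(x, a). gcd(x, a) > 0, so p ≤ gcd(x, a). Then p + h ≤ gcd(x, a) + h.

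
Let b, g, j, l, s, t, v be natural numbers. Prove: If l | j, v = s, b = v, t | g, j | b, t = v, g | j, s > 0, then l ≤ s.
Because b = v and j | b, j | v. t | g and g | j, therefore t | j. Since t = v, v | j. Since j | v, j = v. v = s, so j = s. Since l | j, l | s. s > 0, so l ≤ s.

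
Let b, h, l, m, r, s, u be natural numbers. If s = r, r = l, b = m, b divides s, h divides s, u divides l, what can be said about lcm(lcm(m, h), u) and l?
lcm(lcm(m, h), u) divides l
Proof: s = r and r = l, so s = l. b = m and b divides s, hence m divides s. h divides s, so lcm(m, h) divides s. Because s = l, lcm(m, h) divides l. Since u divides l, lcm(lcm(m, h), u) divides l.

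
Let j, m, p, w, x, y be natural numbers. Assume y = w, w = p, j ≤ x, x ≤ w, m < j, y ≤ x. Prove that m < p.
y = w and y ≤ x, therefore w ≤ x. Because x ≤ w, x = w. w = p, so x = p. m < j and j ≤ x, therefore m < x. From x = p, m < p.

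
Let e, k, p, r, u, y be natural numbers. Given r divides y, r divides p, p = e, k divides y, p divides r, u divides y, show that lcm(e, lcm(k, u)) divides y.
r divides p and p divides r, so r = p. Since p = e, r = e. Since r divides y, e divides y. From k divides y and u divides y, lcm(k, u) divides y. e divides y, so lcm(e, lcm(k, u)) divides y.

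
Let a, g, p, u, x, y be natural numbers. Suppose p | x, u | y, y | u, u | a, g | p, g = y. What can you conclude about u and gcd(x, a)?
u | gcd(x, a)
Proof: Since y | u and u | y, y = u. g | p and p | x, so g | x. g = y, so y | x. From y = u, u | x. Since u | a, u | gcd(x, a).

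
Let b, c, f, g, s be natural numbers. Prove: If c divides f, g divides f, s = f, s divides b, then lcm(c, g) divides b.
c divides f and g divides f, therefore lcm(c, g) divides f. Since s = f and s divides b, f divides b. lcm(c, g) divides f, so lcm(c, g) divides b.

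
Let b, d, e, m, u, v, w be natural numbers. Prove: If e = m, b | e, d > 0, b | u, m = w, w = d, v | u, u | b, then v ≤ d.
m = w and w = d, hence m = d. b | u and u | b, so b = u. From e = m and b | e, b | m. b = u, so u | m. v | u, so v | m. Because m = d, v | d. d > 0, so v ≤ d.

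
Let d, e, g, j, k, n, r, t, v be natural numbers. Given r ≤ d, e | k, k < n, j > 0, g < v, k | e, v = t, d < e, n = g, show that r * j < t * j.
k | e and e | k, thus k = e. n = g and k < n, thus k < g. k = e, so e < g. Since d < e, d < g. Since v = t and g < v, g < t. d < g, so d < t. Since r ≤ d, r < t. From j > 0, r * j < t * j.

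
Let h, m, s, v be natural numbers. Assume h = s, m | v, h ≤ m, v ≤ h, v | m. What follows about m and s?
m = s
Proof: v | m and m | v, therefore v = m. Since v ≤ h, m ≤ h. Since h ≤ m, m = h. Since h = s, m = s.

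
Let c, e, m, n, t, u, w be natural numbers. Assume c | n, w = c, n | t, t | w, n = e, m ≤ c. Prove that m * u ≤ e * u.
n | t and t | w, hence n | w. From w = c, n | c. Since c | n, c = n. n = e, so c = e. m ≤ c, so m ≤ e. Then m * u ≤ e * u.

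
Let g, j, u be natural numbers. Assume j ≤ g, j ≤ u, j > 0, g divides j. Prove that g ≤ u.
g divides j and j > 0, therefore g ≤ j. j ≤ g, so j = g. Since j ≤ u, g ≤ u.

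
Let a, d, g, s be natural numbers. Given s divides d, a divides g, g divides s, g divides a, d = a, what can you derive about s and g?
s = g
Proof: From a divides g and g divides a, a = g. d = a, so d = g. s divides d, so s divides g. Since g divides s, s = g.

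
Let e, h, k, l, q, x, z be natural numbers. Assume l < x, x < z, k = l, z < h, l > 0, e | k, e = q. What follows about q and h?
q < h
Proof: k = l and e | k, hence e | l. l > 0, so e ≤ l. Since e = q, q ≤ l. l < x and x < z, therefore l < z. z < h, so l < h. Since q ≤ l, q < h.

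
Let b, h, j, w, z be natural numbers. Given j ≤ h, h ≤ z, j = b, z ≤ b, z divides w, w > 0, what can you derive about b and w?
b ≤ w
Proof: j = b and j ≤ h, thus b ≤ h. h ≤ z, so b ≤ z. Since z ≤ b, z = b. z divides w and w > 0, hence z ≤ w. z = b, so b ≤ w.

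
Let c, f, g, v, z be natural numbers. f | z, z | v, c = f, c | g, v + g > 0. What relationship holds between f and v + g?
f ≤ v + g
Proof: f | z and z | v, hence f | v. From c = f and c | g, f | g. Since f | v, f | v + g. Because v + g > 0, f ≤ v + g.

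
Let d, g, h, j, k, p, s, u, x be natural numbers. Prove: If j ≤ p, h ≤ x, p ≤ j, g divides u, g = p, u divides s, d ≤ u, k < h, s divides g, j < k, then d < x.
u divides s and s divides g, thus u divides g. g divides u, so u = g. Since g = p, u = p. Since d ≤ u, d ≤ p. Because j ≤ p and p ≤ j, j = p. Because j < k and k < h, j < h. Since h ≤ x, j < x. j = p, so p < x. d ≤ p, so d < x.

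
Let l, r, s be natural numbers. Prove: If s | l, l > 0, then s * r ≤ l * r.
s | l and l > 0, hence s ≤ l. Then s * r ≤ l * r.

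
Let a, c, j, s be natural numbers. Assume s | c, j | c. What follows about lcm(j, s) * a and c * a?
lcm(j, s) * a | c * a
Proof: j | c and s | c, hence lcm(j, s) | c. Then lcm(j, s) * a | c * a.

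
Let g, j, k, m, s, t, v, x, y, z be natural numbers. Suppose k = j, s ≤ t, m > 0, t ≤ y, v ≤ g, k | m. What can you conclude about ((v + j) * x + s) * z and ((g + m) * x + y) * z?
((v + j) * x + s) * z ≤ ((g + m) * x + y) * z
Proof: Since k = j and k | m, j | m. m > 0, so j ≤ m. Since v ≤ g, v + j ≤ g + m. Then (v + j) * x ≤ (g + m) * x. Because s ≤ t and t ≤ y, s ≤ y. (v + j) * x ≤ (g + m) * x, so (v + j) * x + s ≤ (g + m) * x + y. Then ((v + j) * x + s) * z ≤ ((g + m) * x + y) * z.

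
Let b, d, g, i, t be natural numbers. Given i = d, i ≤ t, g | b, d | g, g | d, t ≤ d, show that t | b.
From g | d and d | g, g = d. Because i = d and i ≤ t, d ≤ t. From t ≤ d, d = t. g = d, so g = t. g | b, so t | b.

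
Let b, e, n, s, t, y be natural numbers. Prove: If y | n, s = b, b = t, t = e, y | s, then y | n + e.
s = b and b = t, so s = t. Because y | s, y | t. t = e, so y | e. y | n, so y | n + e.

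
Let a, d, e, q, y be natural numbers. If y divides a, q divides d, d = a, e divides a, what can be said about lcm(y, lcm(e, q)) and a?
lcm(y, lcm(e, q)) divides a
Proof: d = a and q divides d, so q divides a. Since e divides a, lcm(e, q) divides a. y divides a, so lcm(y, lcm(e, q)) divides a.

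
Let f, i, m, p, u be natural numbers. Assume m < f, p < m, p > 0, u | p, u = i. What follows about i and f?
i < f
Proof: u = i and u | p, so i | p. p > 0, so i ≤ p. From p < m and m < f, p < f. i ≤ p, so i < f.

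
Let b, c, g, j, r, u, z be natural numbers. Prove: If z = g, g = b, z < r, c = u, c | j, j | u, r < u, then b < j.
z = g and g = b, hence z = b. Since z < r, b < r. From c = u and c | j, u | j. Since j | u, u = j. From r < u, r < j. b < r, so b < j.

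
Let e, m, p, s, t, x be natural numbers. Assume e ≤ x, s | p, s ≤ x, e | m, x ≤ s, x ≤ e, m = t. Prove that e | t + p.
m = t and e | m, therefore e | t. s ≤ x and x ≤ s, hence s = x. Because x ≤ e and e ≤ x, x = e. From s = x, s = e. Because s | p, e | p. e | t, so e | t + p.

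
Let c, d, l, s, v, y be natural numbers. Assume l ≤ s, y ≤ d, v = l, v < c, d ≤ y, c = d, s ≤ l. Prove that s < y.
Because l ≤ s and s ≤ l, l = s. Since v = l, v = s. d ≤ y and y ≤ d, hence d = y. Since c = d and v < c, v < d. d = y, so v < y. Since v = s, s < y.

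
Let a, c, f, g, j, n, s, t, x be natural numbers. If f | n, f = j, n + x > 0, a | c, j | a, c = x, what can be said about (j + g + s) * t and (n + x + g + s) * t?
(j + g + s) * t ≤ (n + x + g + s) * t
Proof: Because f = j and f | n, j | n. j | a and a | c, so j | c. c = x, so j | x. j | n, so j | n + x. Since n + x > 0, j ≤ n + x. Then j + g ≤ n + x + g. Then j + g + s ≤ n + x + g + s. Then (j + g + s) * t ≤ (n + x + g + s) * t.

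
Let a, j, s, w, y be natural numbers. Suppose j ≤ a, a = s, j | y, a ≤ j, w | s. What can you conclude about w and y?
w | y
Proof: j ≤ a and a ≤ j, therefore j = a. From a = s, j = s. j | y, so s | y. Since w | s, w | y.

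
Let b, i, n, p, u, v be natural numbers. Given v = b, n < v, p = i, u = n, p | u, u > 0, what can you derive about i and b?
i < b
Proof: p = i and p | u, so i | u. Because u > 0, i ≤ u. u = n, so i ≤ n. v = b and n < v, hence n < b. Because i ≤ n, i < b.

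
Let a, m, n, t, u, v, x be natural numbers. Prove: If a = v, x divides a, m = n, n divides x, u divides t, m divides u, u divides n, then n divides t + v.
m = n and m divides u, so n divides u. u divides n, so u = n. Since u divides t, n divides t. a = v and x divides a, hence x divides v. From n divides x, n divides v. Because n divides t, n divides t + v.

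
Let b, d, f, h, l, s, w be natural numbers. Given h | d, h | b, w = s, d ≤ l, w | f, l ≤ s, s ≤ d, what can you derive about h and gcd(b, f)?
h | gcd(b, f)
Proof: d ≤ l and l ≤ s, so d ≤ s. From s ≤ d, d = s. h | d, so h | s. From w = s and w | f, s | f. h | s, so h | f. h | b, so h | gcd(b, f).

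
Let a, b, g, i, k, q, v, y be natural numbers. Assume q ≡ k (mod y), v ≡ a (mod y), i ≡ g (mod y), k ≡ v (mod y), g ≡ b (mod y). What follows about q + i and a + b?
q + i ≡ a + b (mod y)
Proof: q ≡ k (mod y) and k ≡ v (mod y), so q ≡ v (mod y). Since v ≡ a (mod y), q ≡ a (mod y). Because i ≡ g (mod y) and g ≡ b (mod y), i ≡ b (mod y). Using q ≡ a (mod y) and adding congruences, q + i ≡ a + b (mod y).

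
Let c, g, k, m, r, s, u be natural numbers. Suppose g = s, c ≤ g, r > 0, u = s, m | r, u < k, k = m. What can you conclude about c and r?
c < r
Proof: g = s and c ≤ g, thus c ≤ s. k = m and u < k, thus u < m. u = s, so s < m. Because m | r and r > 0, m ≤ r. s < m, so s < r. c ≤ s, so c < r.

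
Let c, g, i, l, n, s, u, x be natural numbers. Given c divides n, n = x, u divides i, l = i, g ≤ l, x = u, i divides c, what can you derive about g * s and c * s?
g * s ≤ c * s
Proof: n = x and x = u, thus n = u. Since c divides n, c divides u. u divides i, so c divides i. Since i divides c, i = c. l = i and g ≤ l, thus g ≤ i. Since i = c, g ≤ c. By multiplying by a non-negative, g * s ≤ c * s.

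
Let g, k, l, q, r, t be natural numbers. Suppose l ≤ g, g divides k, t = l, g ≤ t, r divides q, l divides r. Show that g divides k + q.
t = l and g ≤ t, therefore g ≤ l. From l ≤ g, l = g. l divides r and r divides q, therefore l divides q. Since l = g, g divides q. g divides k, so g divides k + q.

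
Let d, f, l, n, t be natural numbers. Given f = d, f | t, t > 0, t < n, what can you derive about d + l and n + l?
d + l < n + l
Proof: f | t and t > 0, hence f ≤ t. Since t < n, f < n. f = d, so d < n. Then d + l < n + l.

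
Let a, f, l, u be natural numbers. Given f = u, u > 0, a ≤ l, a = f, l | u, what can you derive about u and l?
u = l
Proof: Because l | u and u > 0, l ≤ u. a = f and f = u, hence a = u. a ≤ l, so u ≤ l. From l ≤ u, l = u. Then u = l.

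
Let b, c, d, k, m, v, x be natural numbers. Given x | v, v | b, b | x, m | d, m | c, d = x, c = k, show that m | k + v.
From c = k and m | c, m | k. From v | b and b | x, v | x. Since x | v, x = v. d = x, so d = v. Since m | d, m | v. Since m | k, m | k + v.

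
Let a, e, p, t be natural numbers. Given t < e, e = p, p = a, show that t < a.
e = p and p = a, therefore e = a. t < e, so t < a.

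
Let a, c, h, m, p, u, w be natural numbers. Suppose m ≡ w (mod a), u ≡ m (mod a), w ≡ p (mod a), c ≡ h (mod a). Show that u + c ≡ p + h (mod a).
u ≡ m (mod a) and m ≡ w (mod a), so u ≡ w (mod a). w ≡ p (mod a), so u ≡ p (mod a). Because c ≡ h (mod a), u + c ≡ p + h (mod a).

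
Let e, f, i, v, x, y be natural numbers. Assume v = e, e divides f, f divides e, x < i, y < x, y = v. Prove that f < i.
Because y = v and v = e, y = e. From e divides f and f divides e, e = f. Since y = e, y = f. y < x and x < i, thus y < i. y = f, so f < i.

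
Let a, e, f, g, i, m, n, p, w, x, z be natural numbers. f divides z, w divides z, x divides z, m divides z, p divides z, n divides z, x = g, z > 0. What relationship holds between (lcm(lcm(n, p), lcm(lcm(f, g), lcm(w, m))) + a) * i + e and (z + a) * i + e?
(lcm(lcm(n, p), lcm(lcm(f, g), lcm(w, m))) + a) * i + e ≤ (z + a) * i + e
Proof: n divides z and p divides z, hence lcm(n, p) divides z. Because x = g and x divides z, g divides z. Since f divides z, lcm(f, g) divides z. w divides z and m divides z, hence lcm(w, m) divides z. Since lcm(f, g) divides z, lcm(lcm(f, g), lcm(w, m)) divides z. lcm(n, p) divides z, so lcm(lcm(n, p), lcm(lcm(f, g), lcm(w, m))) divides z. Since z > 0, lcm(lcm(n, p), lcm(lcm(f, g), lcm(w, m))) ≤ z. Then lcm(lcm(n, p), lcm(lcm(f, g), lcm(w, m))) + a ≤ z + a. By multiplying by a non-negative, (lcm(lcm(n, p), lcm(lcm(f, g), lcm(w, m))) + a) * i ≤ (z + a) * i. Then (lcm(lcm(n, p), lcm(lcm(f, g), lcm(w, m))) + a) * i + e ≤ (z + a) * i + e.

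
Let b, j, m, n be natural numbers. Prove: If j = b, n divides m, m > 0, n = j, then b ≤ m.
From n = j and j = b, n = b. n divides m, so b divides m. Because m > 0, b ≤ m.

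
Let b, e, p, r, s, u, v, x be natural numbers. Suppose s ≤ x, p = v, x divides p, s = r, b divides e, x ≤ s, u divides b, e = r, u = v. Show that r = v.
From x ≤ s and s ≤ x, x = s. s = r, so x = r. From p = v and x divides p, x divides v. x = r, so r divides v. Since e = r and b divides e, b divides r. u divides b, so u divides r. From u = v, v divides r. Since r divides v, r = v.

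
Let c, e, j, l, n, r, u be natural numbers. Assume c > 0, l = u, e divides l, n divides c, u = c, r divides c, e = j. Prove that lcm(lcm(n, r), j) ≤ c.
n divides c and r divides c, so lcm(n, r) divides c. l = u and u = c, hence l = c. From e = j and e divides l, j divides l. Since l = c, j divides c. Since lcm(n, r) divides c, lcm(lcm(n, r), j) divides c. From c > 0, lcm(lcm(n, r), j) ≤ c.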